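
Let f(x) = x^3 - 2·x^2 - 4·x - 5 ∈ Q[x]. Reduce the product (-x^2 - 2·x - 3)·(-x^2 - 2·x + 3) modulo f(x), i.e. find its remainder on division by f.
a · b ≡ 20·x^2 + 29·x + 21 (mod f(x))

First multiply in Q[x] without reducing: a · b = x^4 + 4·x^3 + 4·x^2 - 9. Now divide by f(x) = x^3 - 2·x^2 - 4·x - 5, eliminating the leading term at each step:
  leading term x^4: subtract (x)·f(x) = x^4 - 2·x^3 - 4·x^2 - 5·x, leaving 6·x^3 + 8·x^2 + 5·x - 9
  leading term 6·x^3: subtract (6)·f(x) = 6·x^3 - 12·x^2 - 24·x - 30, leaving 20·x^2 + 29·x + 21
The degree is now < 3, so this is the remainder. Hence a · b ≡ 20·x^2 + 29·x + 21 in Q[x]/(f).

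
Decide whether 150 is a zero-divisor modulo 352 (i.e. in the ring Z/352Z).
YES

gcd(150, 352) = 2 > 1, so 150 is not a unit in Z/352Z. In Z/nZ every nonzero non-unit is a zero-divisor: explicitly, take b = 352/gcd = 176 ≠ 0 (mod 352); then 150·176 = 26400 = 75·352, i.e. 150·176 ≡ 0 (mod 352). So 150 is a zero-divisor.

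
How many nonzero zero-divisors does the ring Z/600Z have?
Z/600Z has 439 nonzero zero-divisors

In Z/600Z each nonzero element is either a unit (gcd with 600 is 1) or a zero-divisor (gcd > 1). The number of units is φ(600): factorise 600 = 2^3 · 3 · 5^2, so φ(600) = (2^3 − 2^2) · (3 − 1) · (5^2 − 5^1) = 4 · 2 · 20 = 160. The nonzero elements number 600 − 1 = 599. Hence the nonzero zero-divisors number 599 − 160 = 439.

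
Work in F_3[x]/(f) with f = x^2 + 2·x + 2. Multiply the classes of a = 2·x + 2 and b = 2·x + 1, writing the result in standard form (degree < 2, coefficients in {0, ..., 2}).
Multiply as integer polynomials: a · b = 4·x^2 + 6·x + 2. Reducing coefficients mod 3: a · b ≡ x^2 + 2. Now divide by f(x) = x^2 + 2·x + 2 in F_3[x], eliminating the leading term at each step:
  leading term x^2: subtract (1)·f(x) = x^2 + 2·x + 2, leaving x (coefficients mod 3)
The degree is now < 2, so this is the remainder. Hence a · b ≡ x in F_3[x]/(f).

Final answer: a · b ≡ x (mod f(x))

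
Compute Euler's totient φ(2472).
φ(2472) = 816

φ is multiplicative, with φ(p^e) = p^e − p^(e−1). Factorise 2472 = 2^3 · 3 · 103. Then
  φ(2472) = (2^3 − 2^2) · (3 − 1) · (103 − 1) = 4 · 2 · 102 = 816.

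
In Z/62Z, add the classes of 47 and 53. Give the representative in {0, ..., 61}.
Both summands are already reduced mod 62. 47 + 53 = 100; 100 = 1·62 + 38, so (47 + 53) mod 62 = 38.

Final answer: 38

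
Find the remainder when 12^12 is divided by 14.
8

Use repeated squaring. Binary(12) = 1100. Walk through the bits of the exponent 12 left-to-right: at each bit after the leading one, square the running value, then multiply by 12 if the bit is 1 (always reducing mod 14):
  bit 1 = 1 (leading): start with 12.
  bit 2 = 1: square 12^2 = 144 ≡ 4; bit is 1, so multiply 4·12 = 48 ≡ 6 (mod 14).
  bit 3 = 0: square 6^2 = 36 ≡ 8 (mod 14).
  bit 4 = 0: square 8^2 = 64 ≡ 8 (mod 14).
Final value: 12^12 ≡ 8 (mod 14).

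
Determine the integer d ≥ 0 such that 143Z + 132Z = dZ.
(143, 132) = (11); d = 11

In the PID Z, (a, b) is generated by gcd(a, b). Compute gcd(143, 132) with the extended Euclidean algorithm, tracking rows (r, s, t) with s·143 + t·132 = r:
  row A: (143, 1, 0)   [1·143 + 0·132 = 143]
  row B: (132, 0, 1)   [0·143 + 1·132 = 132]
  143 = 1·132 + 11   → row C = row A − 1·row B = (11, 1, −1)   [check: 1·143 − 1·132 = 11]
  132 = 12·11 + 0   → remainder 0, stop. gcd = 11 (last nonzero row C).
So gcd(143, 132) = 11, with Bézout identity 1·143 − 1·132 = 11. Containment (⊇): the Bézout identity exhibits 11 as an element of (143, 132), giving (11) ⊆ (143, 132). Containment (⊆): since 11 | 143 and 11 | 132 (143 = 11·13, 132 = 11·12), every Z-linear combination of 143 and 132 is divisible by 11, so (143, 132) ⊆ (11). Therefore (143, 132) = (11), d = 11.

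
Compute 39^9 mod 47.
Use repeated squaring. Binary(9) = 1001. Walk through the bits of the exponent 9 left-to-right: at each bit after the leading one, square the running value, then multiply by 39 if the bit is 1 (always reducing mod 47):
  bit 1 = 1 (leading): start with 39.
  bit 2 = 0: square 39^2 = 1521 ≡ 17 (mod 47).
  bit 3 = 0: square 17^2 = 289 ≡ 7 (mod 47).
  bit 4 = 1: square 7^2 = 49 ≡ 2; bit is 1, so multiply 2·39 = 78 ≡ 31 (mod 47).
Final value: 39^9 ≡ 31 (mod 47).

Final answer: 31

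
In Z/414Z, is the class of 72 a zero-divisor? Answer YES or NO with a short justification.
gcd(72, 414) = 18 > 1, so 72 is not a unit in Z/414Z. In Z/nZ every nonzero non-unit is a zero-divisor: explicitly, take b = 414/gcd = 23 ≠ 0 (mod 414); then 72·23 = 1656 = 4·414, i.e. 72·23 ≡ 0 (mod 414). So 72 is a zero-divisor.

Final answer: YES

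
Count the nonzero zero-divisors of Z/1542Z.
In Z/1542Z each nonzero element is either a unit (gcd with 1542 is 1) or a zero-divisor (gcd > 1). The number of units is φ(1542): factorise 1542 = 2 · 3 · 257, so φ(1542) = (2 − 1) · (3 − 1) · (257 − 1) = 1 · 2 · 256 = 512. The nonzero elements number 1542 − 1 = 1541. Hence the nonzero zero-divisors number 1541 − 512 = 1029.

Final answer: Z/1542Z has 1029 nonzero zero-divisors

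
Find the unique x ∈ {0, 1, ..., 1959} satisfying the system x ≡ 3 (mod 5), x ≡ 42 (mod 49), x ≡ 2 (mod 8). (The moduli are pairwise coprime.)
x ≡ 1218 (mod 1960); the representative in [0, 1960) is 1218

The moduli 5, 49, 8 are pairwise coprime, so by the CRT there is a unique solution mod 5·49·8 = 1960.
Solve by successive substitution. Start with x ≡ 3 (mod 5).
  Combine with x ≡ 42 (mod 49): write x = 3 + 5·t and require 3 + 5·t ≡ 42 (mod 49), i.e. 5·t ≡ 42 − 3 ≡ 39 (mod 49). Since 5^(−1) ≡ 10 (mod 49), t ≡ 10·39 ≡ 47 (mod 49). So x ≡ 3 + 5·47 = 238 (mod 245).
  Combine with x ≡ 2 (mod 8): write x = 238 + 245·t and require 238 + 245·t ≡ 2 (mod 8), i.e. 245·t ≡ 2 − 238 ≡ 4 (mod 8). Since 245^(−1) ≡ 5 (mod 8) (245 ≡ 5 (mod 8)), t ≡ 5·4 ≡ 4 (mod 8). So x ≡ 238 + 245·4 = 1218 (mod 1960).
Unique solution in [0, 1960): x = 1218.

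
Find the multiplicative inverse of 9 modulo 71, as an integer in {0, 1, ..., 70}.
Apply the extended Euclidean algorithm to (71, 9), tracking rows (r, s, t) with s·71 + t·9 = r. Each division r_prev = q·r_cur + r_new produces the new row as (previous row) − q·(current row):
  row A: (71, 1, 0)   [1·71 + 0·9 = 71]
  row B: (9, 0, 1)   [0·71 + 1·9 = 9]
  71 = 7·9 + 8   → row C = row A − 7·row B = (8, 1, −7)   [check: 1·71 − 7·9 = 8]
  9 = 1·8 + 1   → row D = row B − 1·row C = (1, −1, 8)   [check: −1·71 + 8·9 = 1]
  8 = 8·1 + 0   → remainder 0, stop. gcd = 1 (last nonzero row D).
The gcd is 1, so 9 is invertible mod 71. The last nonzero row gives −1·71 + 8·9 = 1, so t = 8. So 9^(−1) ≡ 8 (mod 71). Verify: 9 · 8 = 72 ≡ 1 (mod 71). ✓

Final answer: 9^(−1) ≡ 8 (mod 71)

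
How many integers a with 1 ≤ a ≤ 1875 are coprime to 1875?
1000

The number of a ∈ {1, ..., 1875} with gcd(a, 1875) = 1 is by definition Euler's totient φ(1875). φ is multiplicative, with φ(p^e) = p^e − p^(e−1). Factorise 1875 = 3 · 5^4. Then
  φ(1875) = (3 − 1) · (5^4 − 5^3) = 2 · 500 = 1000.
So there are 1000 such integers.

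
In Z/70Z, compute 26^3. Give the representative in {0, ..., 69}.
Use repeated squaring. Binary(3) = 11. Walk through the bits of the exponent 3 left-to-right: at each bit after the leading one, square the running value, then multiply by 26 if the bit is 1 (always reducing mod 70):
  bit 1 = 1 (leading): start with 26.
  bit 2 = 1: square 26^2 = 676 ≡ 46; bit is 1, so multiply 46·26 = 1196 ≡ 6 (mod 70).
Final value: 26^3 ≡ 6 (mod 70).

Final answer: 6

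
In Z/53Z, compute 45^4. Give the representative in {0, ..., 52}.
15

Use repeated squaring. Binary(4) = 100. Walk through the bits of the exponent 4 left-to-right: at each bit after the leading one, square the running value, then multiply by 45 if the bit is 1 (always reducing mod 53):
  bit 1 = 1 (leading): start with 45.
  bit 2 = 0: square 45^2 = 2025 ≡ 11 (mod 53).
  bit 3 = 0: square 11^2 = 121 ≡ 15 (mod 53).
Final value: 45^4 ≡ 15 (mod 53).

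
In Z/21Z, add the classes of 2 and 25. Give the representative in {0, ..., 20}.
Reduce the summands first: 25 ≡ 4 (mod 21), so 2 + 25 ≡ 2 + 4 (mod 21). 2 + 4 = 6; 6 = 0·21 + 6, so (2 + 25) mod 21 = 6.

Final answer: 6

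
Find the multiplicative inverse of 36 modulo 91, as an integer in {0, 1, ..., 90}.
Apply the extended Euclidean algorithm to (91, 36), tracking rows (r, s, t) with s·91 + t·36 = r. Each division r_prev = q·r_cur + r_new produces the new row as (previous row) − q·(current row):
  row A: (91, 1, 0)   [1·91 + 0·36 = 91]
  row B: (36, 0, 1)   [0·91 + 1·36 = 36]
  91 = 2·36 + 19   → row C = row A − 2·row B = (19, 1, −2)   [check: 1·91 − 2·36 = 19]
  36 = 1·19 + 17   → row D = row B − 1·row C = (17, −1, 3)   [check: −1·91 + 3·36 = 17]
  19 = 1·17 + 2   → row E = row C − 1·row D = (2, 2, −5)   [check: 2·91 − 5·36 = 2]
  17 = 8·2 + 1   → row F = row D − 8·row E = (1, −17, 43)   [check: −17·91 + 43·36 = 1]
  2 = 2·1 + 0   → remainder 0, stop. gcd = 1 (last nonzero row F).
The gcd is 1, so 36 is invertible mod 91. The last nonzero row gives −17·91 + 43·36 = 1, so t = 43. So 36^(−1) ≡ 43 (mod 91). Verify: 36 · 43 = 1548 ≡ 1 (mod 91). ✓

Final answer: 36^(−1) ≡ 43 (mod 91)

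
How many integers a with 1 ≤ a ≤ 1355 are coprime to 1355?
The number of a ∈ {1, ..., 1355} with gcd(a, 1355) = 1 is by definition Euler's totient φ(1355). φ is multiplicative, with φ(p^e) = p^e − p^(e−1). Factorise 1355 = 5 · 271. Then
  φ(1355) = (5 − 1) · (271 − 1) = 4 · 270 = 1080.
So there are 1080 such integers.

Final answer: 1080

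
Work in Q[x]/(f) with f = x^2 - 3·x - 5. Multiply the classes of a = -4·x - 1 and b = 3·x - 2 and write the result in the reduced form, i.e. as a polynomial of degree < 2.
a · b ≡ -31·x - 58 (mod f(x))

First multiply in Q[x] without reducing: a · b = -12·x^2 + 5·x + 2. Now divide by f(x) = x^2 - 3·x - 5, eliminating the leading term at each step:
  leading term -12·x^2: subtract (-12)·f(x) = -12·x^2 + 36·x + 60, leaving -31·x - 58
The degree is now < 2, so this is the remainder. Hence a · b ≡ -31·x - 58 in Q[x]/(f).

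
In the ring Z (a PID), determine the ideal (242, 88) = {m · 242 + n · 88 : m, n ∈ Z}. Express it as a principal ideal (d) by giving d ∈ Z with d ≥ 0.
(242, 88) = (22); d = 22

In the PID Z, (a, b) is generated by gcd(a, b). Compute gcd(242, 88) with the extended Euclidean algorithm, tracking rows (r, s, t) with s·242 + t·88 = r:
  row A: (242, 1, 0)   [1·242 + 0·88 = 242]
  row B: (88, 0, 1)   [0·242 + 1·88 = 88]
  242 = 2·88 + 66   → row C = row A − 2·row B = (66, 1, −2)   [check: 1·242 − 2·88 = 66]
  88 = 1·66 + 22   → row D = row B − 1·row C = (22, −1, 3)   [check: −1·242 + 3·88 = 22]
  66 = 3·22 + 0   → remainder 0, stop. gcd = 22 (last nonzero row D).
So gcd(242, 88) = 22, with Bézout identity −1·242 + 3·88 = 22. Containment (⊇): the Bézout identity exhibits 22 as an element of (242, 88), giving (22) ⊆ (242, 88). Containment (⊆): since 22 | 242 and 22 | 88 (242 = 22·11, 88 = 22·4), every Z-linear combination of 242 and 88 is divisible by 22, so (242, 88) ⊆ (22). Therefore (242, 88) = (22), d = 22.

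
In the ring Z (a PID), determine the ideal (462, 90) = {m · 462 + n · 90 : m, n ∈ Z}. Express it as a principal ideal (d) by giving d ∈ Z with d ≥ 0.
In the PID Z, (a, b) is generated by gcd(a, b). Compute gcd(462, 90) with the extended Euclidean algorithm, tracking rows (r, s, t) with s·462 + t·90 = r:
  row A: (462, 1, 0)   [1·462 + 0·90 = 462]
  row B: (90, 0, 1)   [0·462 + 1·90 = 90]
  462 = 5·90 + 12   → row C = row A − 5·row B = (12, 1, −5)   [check: 1·462 − 5·90 = 12]
  90 = 7·12 + 6   → row D = row B − 7·row C = (6, −7, 36)   [check: −7·462 + 36·90 = 6]
  12 = 2·6 + 0   → remainder 0, stop. gcd = 6 (last nonzero row D).
So gcd(462, 90) = 6, with Bézout identity −7·462 + 36·90 = 6. Containment (⊇): the Bézout identity exhibits 6 as an element of (462, 90), giving (6) ⊆ (462, 90). Containment (⊆): since 6 | 462 and 6 | 90 (462 = 6·77, 90 = 6·15), every Z-linear combination of 462 and 90 is divisible by 6, so (462, 90) ⊆ (6). Therefore (462, 90) = (6), d = 6.

Final answer: (462, 90) = (6); d = 6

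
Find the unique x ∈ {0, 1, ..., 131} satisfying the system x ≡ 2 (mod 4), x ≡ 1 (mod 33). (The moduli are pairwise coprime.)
x ≡ 34 (mod 132); the representative in [0, 132) is 34

The moduli 4, 33 are pairwise coprime, so by the CRT there is a unique solution mod 4·33 = 132.
Solve by successive substitution. Start with x ≡ 2 (mod 4).
  Combine with x ≡ 1 (mod 33): write x = 2 + 4·t and require 2 + 4·t ≡ 1 (mod 33), i.e. 4·t ≡ 1 − 2 ≡ 32 (mod 33). Since 4^(−1) ≡ 25 (mod 33), t ≡ 25·32 ≡ 8 (mod 33). So x ≡ 2 + 4·8 = 34 (mod 132).
Unique solution in [0, 132): x = 34.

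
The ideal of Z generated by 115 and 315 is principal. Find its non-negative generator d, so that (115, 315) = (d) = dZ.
In the PID Z, (a, b) is generated by gcd(a, b). Compute gcd(315, 115) with the extended Euclidean algorithm, tracking rows (r, s, t) with s·315 + t·115 = r:
  row A: (315, 1, 0)   [1·315 + 0·115 = 315]
  row B: (115, 0, 1)   [0·315 + 1·115 = 115]
  315 = 2·115 + 85   → row C = row A − 2·row B = (85, 1, −2)   [check: 1·315 − 2·115 = 85]
  115 = 1·85 + 30   → row D = row B − 1·row C = (30, −1, 3)   [check: −1·315 + 3·115 = 30]
  85 = 2·30 + 25   → row E = row C − 2·row D = (25, 3, −8)   [check: 3·315 − 8·115 = 25]
  30 = 1·25 + 5   → row F = row D − 1·row E = (5, −4, 11)   [check: −4·315 + 11·115 = 5]
  25 = 5·5 + 0   → remainder 0, stop. gcd = 5 (last nonzero row F).
So gcd(115, 315) = 5, with Bézout identity −4·315 + 11·115 = 5. Containment (⊇): the Bézout identity exhibits 5 as an element of (115, 315), giving (5) ⊆ (115, 315). Containment (⊆): since 5 | 115 and 5 | 315 (115 = 5·23, 315 = 5·63), every Z-linear combination of 115 and 315 is divisible by 5, so (115, 315) ⊆ (5). Therefore (115, 315) = (5), d = 5.

Final answer: (115, 315) = (5); d = 5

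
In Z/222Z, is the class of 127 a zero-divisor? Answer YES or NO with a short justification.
NO

gcd(127, 222) = 1, so 127 is a unit in Z/222Z (it has a multiplicative inverse). A unit cannot be a zero-divisor: if 127·b ≡ 0 then multiplying both sides by 127^(−1) gives b ≡ 0. So 127 is not a zero-divisor.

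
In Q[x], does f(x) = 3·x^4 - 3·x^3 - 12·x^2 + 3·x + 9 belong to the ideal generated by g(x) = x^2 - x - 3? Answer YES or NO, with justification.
In Q[x] the ideal (g) consists of all multiples of g, so f ∈ (g) iff g | f, i.e. iff the remainder of f on division by g is 0. Divide f by g (g is monic, so eliminate the leading term of the running remainder at each step):
  leading term 3·x^4: subtract (3·x^2)·g(x) = 3·x^4 - 3·x^3 - 9·x^2, leaving -3·x^2 + 3·x + 9
  leading term -3·x^2: subtract (-3)·g(x) = -3·x^2 + 3·x + 9, leaving 0
The remainder is 0, so f(x) = g(x) · h(x) with h(x) = 3·x^2 - 3. Hence g | f, i.e. f ∈ (g).

Final answer: YES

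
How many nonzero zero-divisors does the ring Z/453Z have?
In Z/453Z each nonzero element is either a unit (gcd with 453 is 1) or a zero-divisor (gcd > 1). The number of units is φ(453): factorise 453 = 3 · 151, so φ(453) = (3 − 1) · (151 − 1) = 2 · 150 = 300. The nonzero elements number 453 − 1 = 452. Hence the nonzero zero-divisors number 452 − 300 = 152.

Final answer: Z/453Z has 152 nonzero zero-divisors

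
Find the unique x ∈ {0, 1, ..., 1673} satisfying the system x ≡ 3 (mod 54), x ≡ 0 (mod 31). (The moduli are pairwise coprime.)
x ≡ 651 (mod 1674); the representative in [0, 1674) is 651

The moduli 54, 31 are pairwise coprime, so by the CRT there is a unique solution mod 54·31 = 1674.
Solve by successive substitution. Start with x ≡ 3 (mod 54).
  Combine with x ≡ 0 (mod 31): write x = 3 + 54·t and require 3 + 54·t ≡ 0 (mod 31), i.e. 54·t ≡ 0 − 3 ≡ 28 (mod 31). Since 54^(−1) ≡ 27 (mod 31) (54 ≡ 23 (mod 31)), t ≡ 27·28 ≡ 12 (mod 31). So x ≡ 3 + 54·12 = 651 (mod 1674).
Unique solution in [0, 1674): x = 651.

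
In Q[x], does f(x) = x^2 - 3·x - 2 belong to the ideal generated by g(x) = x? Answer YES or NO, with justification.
NO

In Q[x] the ideal (g) consists of all multiples of g, so f ∈ (g) iff g | f, i.e. iff the remainder of f on division by g is 0. Divide f by g (g is monic, so eliminate the leading term of the running remainder at each step):
  leading term x^2: subtract (x)·g(x) = x^2, leaving -3·x - 2
  leading term -3·x: subtract (-3)·g(x) = -3·x, leaving -2
The remainder r(x) = -2 ≠ 0 (and deg r < deg g), so g ∤ f, i.e. f ∉ (g).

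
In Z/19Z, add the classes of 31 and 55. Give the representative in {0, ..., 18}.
Reduce the summands first: 31 ≡ 12, 55 ≡ 17 (mod 19), so 31 + 55 ≡ 12 + 17 (mod 19). 12 + 17 = 29; 29 = 1·19 + 10, so (31 + 55) mod 19 = 10.

Final answer: 10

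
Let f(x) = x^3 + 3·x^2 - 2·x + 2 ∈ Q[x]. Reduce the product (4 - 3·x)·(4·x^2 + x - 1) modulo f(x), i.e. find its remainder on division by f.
First multiply in Q[x] without reducing: a · b = -12·x^3 + 13·x^2 + 7·x - 4. Now divide by f(x) = x^3 + 3·x^2 - 2·x + 2, eliminating the leading term at each step:
  leading term -12·x^3: subtract (-12)·f(x) = -12·x^3 - 36·x^2 + 24·x - 24, leaving 49·x^2 - 17·x + 20
The degree is now < 3, so this is the remainder. Hence a · b ≡ 49·x^2 - 17·x + 20 in Q[x]/(f).

Final answer: a · b ≡ 49·x^2 - 17·x + 20 (mod f(x))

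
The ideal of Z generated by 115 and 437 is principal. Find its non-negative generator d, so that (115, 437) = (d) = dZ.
In the PID Z, (a, b) is generated by gcd(a, b). Compute gcd(437, 115) with the extended Euclidean algorithm, tracking rows (r, s, t) with s·437 + t·115 = r:
  row A: (437, 1, 0)   [1·437 + 0·115 = 437]
  row B: (115, 0, 1)   [0·437 + 1·115 = 115]
  437 = 3·115 + 92   → row C = row A − 3·row B = (92, 1, −3)   [check: 1·437 − 3·115 = 92]
  115 = 1·92 + 23   → row D = row B − 1·row C = (23, −1, 4)   [check: −1·437 + 4·115 = 23]
  92 = 4·23 + 0   → remainder 0, stop. gcd = 23 (last nonzero row D).
So gcd(115, 437) = 23, with Bézout identity −1·437 + 4·115 = 23. Containment (⊇): the Bézout identity exhibits 23 as an element of (115, 437), giving (23) ⊆ (115, 437). Containment (⊆): since 23 | 115 and 23 | 437 (115 = 23·5, 437 = 23·19), every Z-linear combination of 115 and 437 is divisible by 23, so (115, 437) ⊆ (23). Therefore (115, 437) = (23), d = 23.

Final answer: (115, 437) = (23); d = 23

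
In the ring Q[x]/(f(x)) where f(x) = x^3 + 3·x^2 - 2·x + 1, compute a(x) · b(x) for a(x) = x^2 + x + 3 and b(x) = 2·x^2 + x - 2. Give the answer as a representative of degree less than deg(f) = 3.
First multiply in Q[x] without reducing: a · b = 2·x^4 + 3·x^3 + 5·x^2 + x - 6. Now divide by f(x) = x^3 + 3·x^2 - 2·x + 1, eliminating the leading term at each step:
  leading term 2·x^4: subtract (2·x)·f(x) = 2·x^4 + 6·x^3 - 4·x^2 + 2·x, leaving -3·x^3 + 9·x^2 - x - 6
  leading term -3·x^3: subtract (-3)·f(x) = -3·x^3 - 9·x^2 + 6·x - 3, leaving 18·x^2 - 7·x - 3
The degree is now < 3, so this is the remainder. Hence a · b ≡ 18·x^2 - 7·x - 3 in Q[x]/(f).

Final answer: a · b ≡ 18·x^2 - 7·x - 3 (mod f(x))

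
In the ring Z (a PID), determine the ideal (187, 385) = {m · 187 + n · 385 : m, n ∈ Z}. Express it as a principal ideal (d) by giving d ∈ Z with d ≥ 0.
In the PID Z, (a, b) is generated by gcd(a, b). Compute gcd(385, 187) with the extended Euclidean algorithm, tracking rows (r, s, t) with s·385 + t·187 = r:
  row A: (385, 1, 0)   [1·385 + 0·187 = 385]
  row B: (187, 0, 1)   [0·385 + 1·187 = 187]
  385 = 2·187 + 11   → row C = row A − 2·row B = (11, 1, −2)   [check: 1·385 − 2·187 = 11]
  187 = 17·11 + 0   → remainder 0, stop. gcd = 11 (last nonzero row C).
So gcd(187, 385) = 11, with Bézout identity 1·385 − 2·187 = 11. Containment (⊇): the Bézout identity exhibits 11 as an element of (187, 385), giving (11) ⊆ (187, 385). Containment (⊆): since 11 | 187 and 11 | 385 (187 = 11·17, 385 = 11·35), every Z-linear combination of 187 and 385 is divisible by 11, so (187, 385) ⊆ (11). Therefore (187, 385) = (11), d = 11.

Final answer: (187, 385) = (11); d = 11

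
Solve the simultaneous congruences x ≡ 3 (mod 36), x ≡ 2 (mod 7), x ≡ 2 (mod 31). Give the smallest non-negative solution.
x ≡ 219 (mod 7812); the representative in [0, 7812) is 219

The moduli 36, 7, 31 are pairwise coprime, so by the CRT there is a unique solution mod 36·7·31 = 7812.
Solve by successive substitution. Start with x ≡ 3 (mod 36).
  Combine with x ≡ 2 (mod 7): write x = 3 + 36·t and require 3 + 36·t ≡ 2 (mod 7), i.e. 36·t ≡ 2 − 3 ≡ 6 (mod 7). Since 36^(−1) ≡ 1 (mod 7) (36 ≡ 1 (mod 7)), t ≡ 1·6 ≡ 6 (mod 7). So x ≡ 3 + 36·6 = 219 (mod 252).
  Combine with x ≡ 2 (mod 31): write x = 219 + 252·t and require 219 + 252·t ≡ 2 (mod 31), i.e. 252·t ≡ 2 − 219 ≡ 0 (mod 31). Since 252^(−1) ≡ 8 (mod 31) (252 ≡ 4 (mod 31)), t ≡ 8·0 ≡ 0 (mod 31). So x ≡ 219 + 252·0 = 219 (mod 7812).
Unique solution in [0, 7812): x = 219.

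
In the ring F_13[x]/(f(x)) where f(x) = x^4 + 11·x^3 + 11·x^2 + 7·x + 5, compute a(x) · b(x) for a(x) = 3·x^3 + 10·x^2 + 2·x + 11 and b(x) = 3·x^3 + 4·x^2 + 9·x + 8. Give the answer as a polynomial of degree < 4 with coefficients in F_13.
a · b ≡ 10·x^3 + 8·x^2 + 2·x + 8 (mod f(x))

Multiply as integer polynomials: a · b = 9·x^6 + 42·x^5 + 73·x^4 + 155·x^3 + 142·x^2 + 115·x + 88. Reducing coefficients mod 13: a · b ≡ 9·x^6 + 3·x^5 + 8·x^4 + 12·x^3 + 12·x^2 + 11·x + 10. Now divide by f(x) = x^4 + 11·x^3 + 11·x^2 + 7·x + 5 in F_13[x], eliminating the leading term at each step:
  leading term 9·x^6: subtract (9·x^2)·f(x) = 9·x^6 + 8·x^5 + 8·x^4 + 11·x^3 + 6·x^2, leaving 8·x^5 + x^3 + 6·x^2 + 11·x + 10 (coefficients mod 13)
  leading term 8·x^5: subtract (8·x)·f(x) = 8·x^5 + 10·x^4 + 10·x^3 + 4·x^2 + x, leaving 3·x^4 + 4·x^3 + 2·x^2 + 10·x + 10 (coefficients mod 13)
  leading term 3·x^4: subtract (3)·f(x) = 3·x^4 + 7·x^3 + 7·x^2 + 8·x + 2, leaving 10·x^3 + 8·x^2 + 2·x + 8 (coefficients mod 13)
The degree is now < 4, so this is the remainder. Hence a · b ≡ 10·x^3 + 8·x^2 + 2·x + 8 in F_13[x]/(f).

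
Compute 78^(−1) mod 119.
78^(−1) ≡ 29 (mod 119)

Apply the extended Euclidean algorithm to (119, 78), tracking rows (r, s, t) with s·119 + t·78 = r. Each division r_prev = q·r_cur + r_new produces the new row as (previous row) − q·(current row):
  row A: (119, 1, 0)   [1·119 + 0·78 = 119]
  row B: (78, 0, 1)   [0·119 + 1·78 = 78]
  119 = 1·78 + 41   → row C = row A − 1·row B = (41, 1, −1)   [check: 1·119 − 1·78 = 41]
  78 = 1·41 + 37   → row D = row B − 1·row C = (37, −1, 2)   [check: −1·119 + 2·78 = 37]
  41 = 1·37 + 4   → row E = row C − 1·row D = (4, 2, −3)   [check: 2·119 − 3·78 = 4]
  37 = 9·4 + 1   → row F = row D − 9·row E = (1, −19, 29)   [check: −19·119 + 29·78 = 1]
  4 = 4·1 + 0   → remainder 0, stop. gcd = 1 (last nonzero row F).
The gcd is 1, so 78 is invertible mod 119. The last nonzero row gives −19·119 + 29·78 = 1, so t = 29. So 78^(−1) ≡ 29 (mod 119). Verify: 78 · 29 = 2262 ≡ 1 (mod 119). ✓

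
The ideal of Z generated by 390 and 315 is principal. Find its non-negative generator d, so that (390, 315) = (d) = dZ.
(390, 315) = (15); d = 15

In the PID Z, (a, b) is generated by gcd(a, b). Compute gcd(390, 315) with the extended Euclidean algorithm, tracking rows (r, s, t) with s·390 + t·315 = r:
  row A: (390, 1, 0)   [1·390 + 0·315 = 390]
  row B: (315, 0, 1)   [0·390 + 1·315 = 315]
  390 = 1·315 + 75   → row C = row A − 1·row B = (75, 1, −1)   [check: 1·390 − 1·315 = 75]
  315 = 4·75 + 15   → row D = row B − 4·row C = (15, −4, 5)   [check: −4·390 + 5·315 = 15]
  75 = 5·15 + 0   → remainder 0, stop. gcd = 15 (last nonzero row D).
So gcd(390, 315) = 15, with Bézout identity −4·390 + 5·315 = 15. Containment (⊇): the Bézout identity exhibits 15 as an element of (390, 315), giving (15) ⊆ (390, 315). Containment (⊆): since 15 | 390 and 15 | 315 (390 = 15·26, 315 = 15·21), every Z-linear combination of 390 and 315 is divisible by 15, so (390, 315) ⊆ (15). Therefore (390, 315) = (15), d = 15.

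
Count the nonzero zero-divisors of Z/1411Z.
In Z/1411Z each nonzero element is either a unit (gcd with 1411 is 1) or a zero-divisor (gcd > 1). The number of units is φ(1411): factorise 1411 = 17 · 83, so φ(1411) = (17 − 1) · (83 − 1) = 16 · 82 = 1312. The nonzero elements number 1411 − 1 = 1410. Hence the nonzero zero-divisors number 1410 − 1312 = 98.

Final answer: Z/1411Z has 98 nonzero zero-divisors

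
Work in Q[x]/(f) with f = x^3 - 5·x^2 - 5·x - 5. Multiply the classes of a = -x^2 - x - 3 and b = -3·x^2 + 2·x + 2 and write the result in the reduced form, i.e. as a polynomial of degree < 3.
a · b ≡ 100·x^2 + 87·x + 74 (mod f(x))

First multiply in Q[x] without reducing: a · b = 3·x^4 + x^3 + 5·x^2 - 8·x - 6. Now divide by f(x) = x^3 - 5·x^2 - 5·x - 5, eliminating the leading term at each step:
  leading term 3·x^4: subtract (3·x)·f(x) = 3·x^4 - 15·x^3 - 15·x^2 - 15·x, leaving 16·x^3 + 20·x^2 + 7·x - 6
  leading term 16·x^3: subtract (16)·f(x) = 16·x^3 - 80·x^2 - 80·x - 80, leaving 100·x^2 + 87·x + 74
The degree is now < 3, so this is the remainder. Hence a · b ≡ 100·x^2 + 87·x + 74 in Q[x]/(f).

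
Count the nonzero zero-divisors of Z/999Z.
Z/999Z has 350 nonzero zero-divisors

In Z/999Z each nonzero element is either a unit (gcd with 999 is 1) or a zero-divisor (gcd > 1). The number of units is φ(999): factorise 999 = 3^3 · 37, so φ(999) = (3^3 − 3^2) · (37 − 1) = 18 · 36 = 648. The nonzero elements number 999 − 1 = 998. Hence the nonzero zero-divisors number 998 − 648 = 350.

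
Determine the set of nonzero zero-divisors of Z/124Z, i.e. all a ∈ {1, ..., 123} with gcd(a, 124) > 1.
An element a ∈ Z/124Z (with a ≠ 0) is a zero-divisor iff gcd(a, 124) > 1 (because a is a unit precisely when gcd(a, n) = 1, and in Z/nZ every nonzero, non-unit element is a zero-divisor). Scan a = 1, ..., 123 and keep those with gcd(a, 124) > 1:
  gcd(2, 124) = 2, gcd(4, 124) = 4, gcd(6, 124) = 2, gcd(8, 124) = 4, gcd(10, 124) = 2, gcd(12, 124) = 4, gcd(14, 124) = 2, gcd(16, 124) = 4, gcd(18, 124) = 2, gcd(20, 124) = 4, gcd(22, 124) = 2, gcd(24, 124) = 4, gcd(26, 124) = 2, gcd(28, 124) = 4, gcd(30, 124) = 2, gcd(31, 124) = 31, gcd(32, 124) = 4, gcd(34, 124) = 2, gcd(36, 124) = 4, gcd(38, 124) = 2, gcd(40, 124) = 4, gcd(42, 124) = 2, gcd(44, 124) = 4, gcd(46, 124) = 2, gcd(48, 124) = 4, gcd(50, 124) = 2, gcd(52, 124) = 4, gcd(54, 124) = 2, gcd(56, 124) = 4, gcd(58, 124) = 2, gcd(60, 124) = 4, gcd(62, 124) = 62, gcd(64, 124) = 4, gcd(66, 124) = 2, gcd(68, 124) = 4, gcd(70, 124) = 2, gcd(72, 124) = 4, gcd(74, 124) = 2, gcd(76, 124) = 4, gcd(78, 124) = 2, gcd(80, 124) = 4, gcd(82, 124) = 2, gcd(84, 124) = 4, gcd(86, 124) = 2, gcd(88, 124) = 4, gcd(90, 124) = 2, gcd(92, 124) = 4, gcd(93, 124) = 31, gcd(94, 124) = 2, gcd(96, 124) = 4, gcd(98, 124) = 2, gcd(100, 124) = 4, gcd(102, 124) = 2, gcd(104, 124) = 4, gcd(106, 124) = 2, gcd(108, 124) = 4, gcd(110, 124) = 2, gcd(112, 124) = 4, gcd(114, 124) = 2, gcd(116, 124) = 4, gcd(118, 124) = 2, gcd(120, 124) = 4, gcd(122, 124) = 2.
All other a ∈ {1, ..., 123} have gcd(a, 124) = 1 and are units. So the nonzero zero-divisors are exactly the 63 values of a appearing in this scan.

Final answer: nonzero zero-divisors of Z/124Z = {2, 4, 6, 8, 10, 12, 14, 16, 18, 20, 22, 24, 26, 28, 30, 31, 32, 34, 36, 38, 40, 42, 44, 46, 48, 50, 52, 54, 56, 58, 60, 62, 64, 66, 68, 70, 72, 74, 76, 78, 80, 82, 84, 86, 88, 90, 92, 93, 94, 96, 98, 100, 102, 104, 106, 108, 110, 112, 114, 116, 118, 120, 122}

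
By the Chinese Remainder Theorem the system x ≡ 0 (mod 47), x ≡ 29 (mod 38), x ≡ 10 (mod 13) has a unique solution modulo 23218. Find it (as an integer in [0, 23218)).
The moduli 47, 38, 13 are pairwise coprime, so by the CRT there is a unique solution mod 47·38·13 = 23218.
Solve by successive substitution. Start with x ≡ 0 (mod 47).
  Combine with x ≡ 29 (mod 38): write x = 47·t and require 47·t ≡ 29 (mod 38). Since 47^(−1) ≡ 17 (mod 38) (47 ≡ 9 (mod 38)), t ≡ 17·29 ≡ 37 (mod 38). So x ≡ 47·37 = 1739 (mod 1786).
  Combine with x ≡ 10 (mod 13): write x = 1739 + 1786·t and require 1739 + 1786·t ≡ 10 (mod 13), i.e. 1786·t ≡ 10 − 1739 ≡ 0 (mod 13). Since 1786^(−1) ≡ 8 (mod 13) (1786 ≡ 5 (mod 13)), t ≡ 8·0 ≡ 0 (mod 13). So x ≡ 1739 + 1786·0 = 1739 (mod 23218).
Unique solution in [0, 23218): x = 1739.

Final answer: x ≡ 1739 (mod 23218); the representative in [0, 23218) is 1739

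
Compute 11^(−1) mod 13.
Apply the extended Euclidean algorithm to (13, 11), tracking rows (r, s, t) with s·13 + t·11 = r. Each division r_prev = q·r_cur + r_new produces the new row as (previous row) − q·(current row):
  row A: (13, 1, 0)   [1·13 + 0·11 = 13]
  row B: (11, 0, 1)   [0·13 + 1·11 = 11]
  13 = 1·11 + 2   → row C = row A − 1·row B = (2, 1, −1)   [check: 1·13 − 1·11 = 2]
  11 = 5·2 + 1   → row D = row B − 5·row C = (1, −5, 6)   [check: −5·13 + 6·11 = 1]
  2 = 2·1 + 0   → remainder 0, stop. gcd = 1 (last nonzero row D).
The gcd is 1, so 11 is invertible mod 13. The last nonzero row gives −5·13 + 6·11 = 1, so t = 6. So 11^(−1) ≡ 6 (mod 13). Verify: 11 · 6 = 66 ≡ 1 (mod 13). ✓

Final answer: 11^(−1) ≡ 6 (mod 13)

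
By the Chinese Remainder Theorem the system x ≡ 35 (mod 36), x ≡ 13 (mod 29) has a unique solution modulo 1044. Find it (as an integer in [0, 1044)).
x ≡ 71 (mod 1044); the representative in [0, 1044) is 71

The moduli 36, 29 are pairwise coprime, so by the CRT there is a unique solution mod 36·29 = 1044.
Solve by successive substitution. Start with x ≡ 35 (mod 36).
  Combine with x ≡ 13 (mod 29): write x = 35 + 36·t and require 35 + 36·t ≡ 13 (mod 29), i.e. 36·t ≡ 13 − 35 ≡ 7 (mod 29). Since 36^(−1) ≡ 25 (mod 29) (36 ≡ 7 (mod 29)), t ≡ 25·7 ≡ 1 (mod 29). So x ≡ 35 + 36·1 = 71 (mod 1044).
Unique solution in [0, 1044): x = 71.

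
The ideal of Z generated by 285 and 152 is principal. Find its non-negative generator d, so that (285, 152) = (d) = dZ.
In the PID Z, (a, b) is generated by gcd(a, b). Compute gcd(285, 152) with the extended Euclidean algorithm, tracking rows (r, s, t) with s·285 + t·152 = r:
  row A: (285, 1, 0)   [1·285 + 0·152 = 285]
  row B: (152, 0, 1)   [0·285 + 1·152 = 152]
  285 = 1·152 + 133   → row C = row A − 1·row B = (133, 1, −1)   [check: 1·285 − 1·152 = 133]
  152 = 1·133 + 19   → row D = row B − 1·row C = (19, −1, 2)   [check: −1·285 + 2·152 = 19]
  133 = 7·19 + 0   → remainder 0, stop. gcd = 19 (last nonzero row D).
So gcd(285, 152) = 19, with Bézout identity −1·285 + 2·152 = 19. Containment (⊇): the Bézout identity exhibits 19 as an element of (285, 152), giving (19) ⊆ (285, 152). Containment (⊆): since 19 | 285 and 19 | 152 (285 = 19·15, 152 = 19·8), every Z-linear combination of 285 and 152 is divisible by 19, so (285, 152) ⊆ (19). Therefore (285, 152) = (19), d = 19.

Final answer: (285, 152) = (19); d = 19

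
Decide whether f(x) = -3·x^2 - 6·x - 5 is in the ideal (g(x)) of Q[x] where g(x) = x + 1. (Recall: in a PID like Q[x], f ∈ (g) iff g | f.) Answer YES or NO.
In Q[x] the ideal (g) consists of all multiples of g, so f ∈ (g) iff g | f, i.e. iff the remainder of f on division by g is 0. Divide f by g (g is monic, so eliminate the leading term of the running remainder at each step):
  leading term -3·x^2: subtract (-3·x)·g(x) = -3·x^2 - 3·x, leaving -3·x - 5
  leading term -3·x: subtract (-3)·g(x) = -3·x - 3, leaving -2
The remainder r(x) = -2 ≠ 0 (and deg r < deg g), so g ∤ f, i.e. f ∉ (g).

Final answer: NO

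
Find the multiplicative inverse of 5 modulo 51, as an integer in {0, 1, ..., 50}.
Apply the extended Euclidean algorithm to (51, 5), tracking rows (r, s, t) with s·51 + t·5 = r. Each division r_prev = q·r_cur + r_new produces the new row as (previous row) − q·(current row):
  row A: (51, 1, 0)   [1·51 + 0·5 = 51]
  row B: (5, 0, 1)   [0·51 + 1·5 = 5]
  51 = 10·5 + 1   → row C = row A − 10·row B = (1, 1, −10)   [check: 1·51 − 10·5 = 1]
  5 = 5·1 + 0   → remainder 0, stop. gcd = 1 (last nonzero row C).
The gcd is 1, so 5 is invertible mod 51. The last nonzero row gives 1·51 − 10·5 = 1, so t = −10. So 5^(−1) ≡ −10 ≡ 41 (mod 51). Verify: 5 · 41 = 205 ≡ 1 (mod 51). ✓

Final answer: 5^(−1) ≡ 41 (mod 51)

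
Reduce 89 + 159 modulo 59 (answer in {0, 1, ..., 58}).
Reduce the summands first: 89 ≡ 30, 159 ≡ 41 (mod 59), so 89 + 159 ≡ 30 + 41 (mod 59). 30 + 41 = 71; 71 = 1·59 + 12, so (89 + 159) mod 59 = 12.

Final answer: 12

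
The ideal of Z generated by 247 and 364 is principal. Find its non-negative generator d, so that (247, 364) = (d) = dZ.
In the PID Z, (a, b) is generated by gcd(a, b). Compute gcd(364, 247) with the extended Euclidean algorithm, tracking rows (r, s, t) with s·364 + t·247 = r:
  row A: (364, 1, 0)   [1·364 + 0·247 = 364]
  row B: (247, 0, 1)   [0·364 + 1·247 = 247]
  364 = 1·247 + 117   → row C = row A − 1·row B = (117, 1, −1)   [check: 1·364 − 1·247 = 117]
  247 = 2·117 + 13   → row D = row B − 2·row C = (13, −2, 3)   [check: −2·364 + 3·247 = 13]
  117 = 9·13 + 0   → remainder 0, stop. gcd = 13 (last nonzero row D).
So gcd(247, 364) = 13, with Bézout identity −2·364 + 3·247 = 13. Containment (⊇): the Bézout identity exhibits 13 as an element of (247, 364), giving (13) ⊆ (247, 364). Containment (⊆): since 13 | 247 and 13 | 364 (247 = 13·19, 364 = 13·28), every Z-linear combination of 247 and 364 is divisible by 13, so (247, 364) ⊆ (13). Therefore (247, 364) = (13), d = 13.

Final answer: (247, 364) = (13); d = 13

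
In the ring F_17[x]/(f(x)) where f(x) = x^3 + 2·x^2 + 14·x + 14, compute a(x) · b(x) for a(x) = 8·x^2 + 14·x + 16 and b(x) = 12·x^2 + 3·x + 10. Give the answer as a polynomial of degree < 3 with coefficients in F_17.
Multiply as integer polynomials: a · b = 96·x^4 + 192·x^3 + 314·x^2 + 188·x + 160. Reducing coefficients mod 17: a · b ≡ 11·x^4 + 5·x^3 + 8·x^2 + x + 7. Now divide by f(x) = x^3 + 2·x^2 + 14·x + 14 in F_17[x], eliminating the leading term at each step:
  leading term 11·x^4: subtract (11·x)·f(x) = 11·x^4 + 5·x^3 + x^2 + x, leaving 7·x^2 + 7 (coefficients mod 17)
The degree is now < 3, so this is the remainder. Hence a · b ≡ 7·x^2 + 7 in F_17[x]/(f).

Final answer: a · b ≡ 7·x^2 + 7 (mod f(x))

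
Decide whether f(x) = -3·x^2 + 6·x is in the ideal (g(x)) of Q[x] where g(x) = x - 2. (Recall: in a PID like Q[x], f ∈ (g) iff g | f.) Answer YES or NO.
In Q[x] the ideal (g) consists of all multiples of g, so f ∈ (g) iff g | f, i.e. iff the remainder of f on division by g is 0. Divide f by g (g is monic, so eliminate the leading term of the running remainder at each step):
  leading term -3·x^2: subtract (-3·x)·g(x) = -3·x^2 + 6·x, leaving 0
The remainder is 0, so f(x) = g(x) · h(x) with h(x) = -3·x. Hence g | f, i.e. f ∈ (g).

Final answer: YES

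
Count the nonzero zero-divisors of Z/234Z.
Z/234Z has 161 nonzero zero-divisors

In Z/234Z each nonzero element is either a unit (gcd with 234 is 1) or a zero-divisor (gcd > 1). The number of units is φ(234): factorise 234 = 2 · 3^2 · 13, so φ(234) = (2 − 1) · (3^2 − 3^1) · (13 − 1) = 1 · 6 · 12 = 72. The nonzero elements number 234 − 1 = 233. Hence the nonzero zero-divisors number 233 − 72 = 161.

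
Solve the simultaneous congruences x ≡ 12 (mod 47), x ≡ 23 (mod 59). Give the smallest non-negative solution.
The moduli 47, 59 are pairwise coprime, so by the CRT there is a unique solution mod 47·59 = 2773.
Solve by successive substitution. Start with x ≡ 12 (mod 47).
  Combine with x ≡ 23 (mod 59): write x = 12 + 47·t and require 12 + 47·t ≡ 23 (mod 59), i.e. 47·t ≡ 23 − 12 ≡ 11 (mod 59). Since 47^(−1) ≡ 54 (mod 59), t ≡ 54·11 ≡ 4 (mod 59). So x ≡ 12 + 47·4 = 200 (mod 2773).
Unique solution in [0, 2773): x = 200.

Final answer: x ≡ 200 (mod 2773); the representative in [0, 2773) is 200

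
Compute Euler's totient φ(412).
φ is multiplicative, with φ(p^e) = p^e − p^(e−1). Factorise 412 = 2^2 · 103. Then
  φ(412) = (2^2 − 2^1) · (103 − 1) = 2 · 102 = 204.

Final answer: φ(412) = 204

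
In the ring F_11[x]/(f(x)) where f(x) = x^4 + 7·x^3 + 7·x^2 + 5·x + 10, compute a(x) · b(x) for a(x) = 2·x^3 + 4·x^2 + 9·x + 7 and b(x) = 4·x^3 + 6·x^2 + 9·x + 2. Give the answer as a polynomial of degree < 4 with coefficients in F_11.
a · b ≡ 6·x^3 + 7·x^2 + 8·x + 1 (mod f(x))

Multiply as integer polynomials: a · b = 8·x^6 + 28·x^5 + 78·x^4 + 122·x^3 + 131·x^2 + 81·x + 14. Reducing coefficients mod 11: a · b ≡ 8·x^6 + 6·x^5 + x^4 + x^3 + 10·x^2 + 4·x + 3. Now divide by f(x) = x^4 + 7·x^3 + 7·x^2 + 5·x + 10 in F_11[x], eliminating the leading term at each step:
  leading term 8·x^6: subtract (8·x^2)·f(x) = 8·x^6 + x^5 + x^4 + 7·x^3 + 3·x^2, leaving 5·x^5 + 5·x^3 + 7·x^2 + 4·x + 3 (coefficients mod 11)
  leading term 5·x^5: subtract (5·x)·f(x) = 5·x^5 + 2·x^4 + 2·x^3 + 3·x^2 + 6·x, leaving 9·x^4 + 3·x^3 + 4·x^2 + 9·x + 3 (coefficients mod 11)
  leading term 9·x^4: subtract (9)·f(x) = 9·x^4 + 8·x^3 + 8·x^2 + x + 2, leaving 6·x^3 + 7·x^2 + 8·x + 1 (coefficients mod 11)
The degree is now < 4, so this is the remainder. Hence a · b ≡ 6·x^3 + 7·x^2 + 8·x + 1 in F_11[x]/(f).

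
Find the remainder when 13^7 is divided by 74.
Use repeated squaring. Binary(7) = 111. Walk through the bits of the exponent 7 left-to-right: at each bit after the leading one, square the running value, then multiply by 13 if the bit is 1 (always reducing mod 74):
  bit 1 = 1 (leading): start with 13.
  bit 2 = 1: square 13^2 = 169 ≡ 21; bit is 1, so multiply 21·13 = 273 ≡ 51 (mod 74).
  bit 3 = 1: square 51^2 = 2601 ≡ 11; bit is 1, so multiply 11·13 = 143 ≡ 69 (mod 74).
Final value: 13^7 ≡ 69 (mod 74).

Final answer: 69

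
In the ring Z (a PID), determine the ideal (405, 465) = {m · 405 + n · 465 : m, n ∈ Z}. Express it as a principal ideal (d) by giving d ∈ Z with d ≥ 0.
In the PID Z, (a, b) is generated by gcd(a, b). Compute gcd(465, 405) with the extended Euclidean algorithm, tracking rows (r, s, t) with s·465 + t·405 = r:
  row A: (465, 1, 0)   [1·465 + 0·405 = 465]
  row B: (405, 0, 1)   [0·465 + 1·405 = 405]
  465 = 1·405 + 60   → row C = row A − 1·row B = (60, 1, −1)   [check: 1·465 − 1·405 = 60]
  405 = 6·60 + 45   → row D = row B − 6·row C = (45, −6, 7)   [check: −6·465 + 7·405 = 45]
  60 = 1·45 + 15   → row E = row C − 1·row D = (15, 7, −8)   [check: 7·465 − 8·405 = 15]
  45 = 3·15 + 0   → remainder 0, stop. gcd = 15 (last nonzero row E).
So gcd(405, 465) = 15, with Bézout identity 7·465 − 8·405 = 15. Containment (⊇): the Bézout identity exhibits 15 as an element of (405, 465), giving (15) ⊆ (405, 465). Containment (⊆): since 15 | 405 and 15 | 465 (405 = 15·27, 465 = 15·31), every Z-linear combination of 405 and 465 is divisible by 15, so (405, 465) ⊆ (15). Therefore (405, 465) = (15), d = 15.

Final answer: (405, 465) = (15); d = 15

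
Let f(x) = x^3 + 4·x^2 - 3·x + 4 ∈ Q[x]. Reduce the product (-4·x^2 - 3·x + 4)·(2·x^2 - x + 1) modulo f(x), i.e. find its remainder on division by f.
First multiply in Q[x] without reducing: a · b = -8·x^4 - 2·x^3 + 7·x^2 - 7·x + 4. Now divide by f(x) = x^3 + 4·x^2 - 3·x + 4, eliminating the leading term at each step:
  leading term -8·x^4: subtract (-8·x)·f(x) = -8·x^4 - 32·x^3 + 24·x^2 - 32·x, leaving 30·x^3 - 17·x^2 + 25·x + 4
  leading term 30·x^3: subtract (30)·f(x) = 30·x^3 + 120·x^2 - 90·x + 120, leaving -137·x^2 + 115·x - 116
The degree is now < 3, so this is the remainder. Hence a · b ≡ -137·x^2 + 115·x - 116 in Q[x]/(f).

Final answer: a · b ≡ -137·x^2 + 115·x - 116 (mod f(x))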